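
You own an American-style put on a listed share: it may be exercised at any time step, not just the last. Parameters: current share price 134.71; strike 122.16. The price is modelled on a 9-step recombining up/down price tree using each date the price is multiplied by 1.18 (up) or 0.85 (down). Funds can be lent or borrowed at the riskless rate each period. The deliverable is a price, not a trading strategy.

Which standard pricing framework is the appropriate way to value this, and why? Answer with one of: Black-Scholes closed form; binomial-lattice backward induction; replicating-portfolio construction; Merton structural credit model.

framework: binomial-lattice backward induction

Key observation: the exercise right at every one of the 9 steps is what matters: each node needs max(122.16 − S, continuation), which only the stepwise tree valuation starting from spot 134.71 delivers.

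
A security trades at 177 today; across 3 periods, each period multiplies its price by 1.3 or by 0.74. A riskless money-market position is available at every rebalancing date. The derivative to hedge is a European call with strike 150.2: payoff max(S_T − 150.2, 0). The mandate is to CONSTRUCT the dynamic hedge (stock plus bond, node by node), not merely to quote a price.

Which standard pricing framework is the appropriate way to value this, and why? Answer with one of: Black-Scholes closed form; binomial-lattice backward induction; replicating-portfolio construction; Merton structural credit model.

Key observation: the deliverable is the dynamic trading strategy on the 3-step tree (spot 177, moves 1.3 and 0.74), so the valuation must go through the node-by-node replicating-portfolio solve.

framework: replicating-portfolio construction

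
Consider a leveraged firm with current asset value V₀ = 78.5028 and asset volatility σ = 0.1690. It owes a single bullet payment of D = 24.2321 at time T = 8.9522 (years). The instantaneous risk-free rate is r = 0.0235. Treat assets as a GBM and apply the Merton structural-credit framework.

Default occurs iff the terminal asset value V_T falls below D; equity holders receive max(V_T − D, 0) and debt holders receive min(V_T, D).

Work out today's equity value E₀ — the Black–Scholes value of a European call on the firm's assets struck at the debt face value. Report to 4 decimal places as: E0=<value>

E0=58.8860

Work the structural quantities from V₀ = 78.5028 against face 24.2321:
d₁ = [ln(V₀/D) + (r + σ²/2)T] / (σ√T)
   = [ln(78.5028/24.2321) + (0.0235 + 0.5·0.1690²)·8.9522] / (0.1690·√8.9522)
   = [1.175456 + 0.338219] / 0.505652 = 2.993512
d₂ = d₁ − σ√T = 2.993512 − 0.505652 = 2.487860
N(d₁) = 0.998621,  N(d₂) = 0.993574,  e^(−rT) = 0.810279
E₀ = V₀·N(d₁) − D·e^(−rT)·N(d₂)
   = 78.5028·0.998621 − 24.2321·0.810279·0.993574 = 58.885957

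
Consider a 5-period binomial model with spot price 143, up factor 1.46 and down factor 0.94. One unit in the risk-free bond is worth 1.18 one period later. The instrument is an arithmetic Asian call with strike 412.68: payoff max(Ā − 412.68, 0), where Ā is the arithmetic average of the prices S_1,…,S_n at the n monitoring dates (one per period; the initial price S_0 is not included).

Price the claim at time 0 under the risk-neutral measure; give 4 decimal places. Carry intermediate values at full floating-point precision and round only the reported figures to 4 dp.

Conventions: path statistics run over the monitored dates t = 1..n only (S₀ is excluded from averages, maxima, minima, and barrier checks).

Set p* = 0.4615 (from d < R < u); the path-dependent value is the discounted p*-expectation over all price paths.
Enumerate all 2^5 = 32 price paths (U = up ×1.46, D = down ×0.94); each path with k up-moves has probability p*^k·(1−p*)^(5−k).
DDDDD: Ā=119.2287, payoff=0.0000, prob=0.045266
UDDDD: Ā=185.1851, payoff=0.0000, prob=0.038800
DUDDD: Ā=170.3131, payoff=0.0000, prob=0.038800
UUDDD: Ā=264.5288, payoff=0.0000, prob=0.033257
DDUDD: Ā=156.3334, payoff=0.0000, prob=0.038800
UDUDD: Ā=242.8157, payoff=0.0000, prob=0.033257
DUUDD: Ā=227.9437, payoff=0.0000, prob=0.033257
UUUDD: Ā=354.0402, payoff=0.0000, prob=0.028506
DDDUD: Ā=143.1925, payoff=0.0000, prob=0.038800
UDDUD: Ā=222.4053, payoff=0.0000, prob=0.033257
DUDUD: Ā=207.5333, payoff=0.0000, prob=0.033257
UUDUD: Ā=322.3390, payoff=0.0000, prob=0.028506
DDUUD: Ā=193.5537, payoff=0.0000, prob=0.033257
UDUUD: Ā=300.6259, payoff=0.0000, prob=0.028506
DUUUD: Ā=285.7539, payoff=0.0000, prob=0.028506
UUUUD: Ā=443.8305, payoff=31.1505, prob=0.024434
DDDDU: Ā=130.8400, payoff=0.0000, prob=0.038800
UDDDU: Ā=203.2196, payoff=0.0000, prob=0.033257
DUDDU: Ā=188.3476, payoff=0.0000, prob=0.033257
UUDDU: Ā=292.5399, payoff=0.0000, prob=0.028506
DDUDU: Ā=174.3680, payoff=0.0000, prob=0.033257
UDUDU: Ā=270.8268, payoff=0.0000, prob=0.028506
DUUDU: Ā=255.9548, payoff=0.0000, prob=0.028506
UUUDU: Ā=397.5468, payoff=0.0000, prob=0.024434
DDDUU: Ā=161.2271, payoff=0.0000, prob=0.033257
UDDUU: Ā=250.4165, payoff=0.0000, prob=0.028506
DUDUU: Ā=235.5445, payoff=0.0000, prob=0.028506
UUDUU: Ā=365.8457, payoff=0.0000, prob=0.024434
DDUUU: Ā=221.5648, payoff=0.0000, prob=0.028506
UDUUU: Ā=344.1326, payoff=0.0000, prob=0.024434
DUUUU: Ā=329.2606, payoff=0.0000, prob=0.024434
UUUUU: Ā=511.4047, payoff=98.7247, prob=0.020943
Price = Σ prob·payoff / R^5 = 2.828712 / 2.287758 = 1.2365

price = 1.2365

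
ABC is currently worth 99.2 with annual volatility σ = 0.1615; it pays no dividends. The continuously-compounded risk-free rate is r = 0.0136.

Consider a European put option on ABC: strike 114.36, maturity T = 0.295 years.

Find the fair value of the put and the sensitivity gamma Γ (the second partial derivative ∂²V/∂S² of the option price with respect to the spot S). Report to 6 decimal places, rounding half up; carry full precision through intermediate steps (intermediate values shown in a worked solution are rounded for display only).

price = 14.931467
Γ = 0.014187

σ√T = 0.1615·√0.295 = 0.087717
d₁ = (ln(S/K) + (r+σ²/2)T) / (σ√T) = (ln(99.2/114.36) + (0.0136+0.1615²/2)·0.295) / 0.087717 = (-0.142213 + 0.007859) / 0.087717 = -1.531679
d₂ = d₁ − σ√T = -1.531679 − 0.087717 = -1.619396
e^{−rT} = 0.995996
N(−d₁) = 0.937199,  N(−d₂) = 0.947319
Put price V = K·e^{−rT}·N(−d₂) − S·N(−d₁) = 107.901625 − 92.970158 = 14.931467
φ(d₁) = (1/√(2π))·e^{−d₁²/2} = 0.123445
Γ = φ(d₁) / (S·σ·√T) = 0.014187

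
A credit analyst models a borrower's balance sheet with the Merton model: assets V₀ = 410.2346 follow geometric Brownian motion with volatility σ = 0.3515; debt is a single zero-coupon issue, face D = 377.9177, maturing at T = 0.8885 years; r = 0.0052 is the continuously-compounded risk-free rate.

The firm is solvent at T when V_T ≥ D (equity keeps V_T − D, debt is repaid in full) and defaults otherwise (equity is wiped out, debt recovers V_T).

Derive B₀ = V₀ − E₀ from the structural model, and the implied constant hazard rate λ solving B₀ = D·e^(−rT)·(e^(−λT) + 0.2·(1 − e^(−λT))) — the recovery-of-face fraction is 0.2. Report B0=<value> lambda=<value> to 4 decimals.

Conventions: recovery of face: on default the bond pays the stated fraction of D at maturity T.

Apply the equity-as-call identities (strike 377.9177, horizon 0.8885 years):
d₁ = [ln(V₀/D) + (r + σ²/2)T] / (σ√T)
   = [ln(410.2346/377.9177) + (0.0052 + 0.5·0.3515²)·0.8885] / (0.3515·√0.8885)
   = [0.082053 + 0.059508] / 0.331325 = 0.427257
d₂ = d₁ − σ√T = 0.427257 − 0.331325 = 0.095933
N(d₁) = 0.665404,  N(d₂) = 0.538213,  e^(−rT) = 0.995390
E₀ = V₀·N(d₁) − D·e^(−rT)·N(d₂)
   = 410.2346·0.665404 − 377.9177·0.995390·0.538213 = 70.509167
B₀ = V₀ − E₀ = 410.2346 − 70.509167 = 339.725433
e^(−λT) = (B₀·e^(rT)/D − 0.2)/(1 − 0.2) = (339.7254·1.004631/377.9177 − 0.2)/0.8 = 0.87887882
λ = −ln(0.87887882)/0.8885 = 0.145310

B0=339.7254 lambda=0.1453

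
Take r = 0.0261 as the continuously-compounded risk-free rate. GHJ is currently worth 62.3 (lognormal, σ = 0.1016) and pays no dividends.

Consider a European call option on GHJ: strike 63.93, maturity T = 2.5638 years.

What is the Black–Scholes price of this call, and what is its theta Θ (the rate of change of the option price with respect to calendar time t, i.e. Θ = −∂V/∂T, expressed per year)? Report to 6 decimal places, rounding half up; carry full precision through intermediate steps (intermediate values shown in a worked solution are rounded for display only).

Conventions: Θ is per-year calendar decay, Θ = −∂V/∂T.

σ√T = 0.1016·√2.5638 = 0.162681
d₁ = (ln(S/K) + (r+σ²/2)T) / (σ√T) = (ln(62.3/63.93) + (0.0261+0.1016²/2)·2.5638) / 0.162681 = (-0.025827 + 0.080148) / 0.162681 = 0.333908
d₂ = d₁ − σ√T = 0.333908 − 0.162681 = 0.171227
e^{−rT} = 0.935275
N(d₁) = 0.630776,  N(d₂) = 0.567978
Call price V = S·N(d₁) − K·e^{−rT}·N(d₂) = 39.297315 − 33.960570 = 5.336745
φ(d₁) = (1/√(2π))·e^{−d₁²/2} = 0.377311
Θ = −S·φ(d₁)·σ/(2√T) − r·K·e^{−rT}·N(d₂) = −0.745777 − 0.886371 = -1.632148

price = 5.336745
Θ = -1.632148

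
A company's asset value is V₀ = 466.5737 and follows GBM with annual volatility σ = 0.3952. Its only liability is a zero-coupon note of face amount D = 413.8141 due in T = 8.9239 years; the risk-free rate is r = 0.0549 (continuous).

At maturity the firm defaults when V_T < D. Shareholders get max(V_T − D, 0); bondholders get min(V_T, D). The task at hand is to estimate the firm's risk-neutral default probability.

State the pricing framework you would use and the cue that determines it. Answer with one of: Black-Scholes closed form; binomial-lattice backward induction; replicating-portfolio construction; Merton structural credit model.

Key observation: with the firm-asset dynamics (V₀ = 466.5737) and a single zero-coupon liability of face 413.8141 given, debt value, spread, and default probability all derive from the option view of the balance sheet.

framework: Merton structural credit model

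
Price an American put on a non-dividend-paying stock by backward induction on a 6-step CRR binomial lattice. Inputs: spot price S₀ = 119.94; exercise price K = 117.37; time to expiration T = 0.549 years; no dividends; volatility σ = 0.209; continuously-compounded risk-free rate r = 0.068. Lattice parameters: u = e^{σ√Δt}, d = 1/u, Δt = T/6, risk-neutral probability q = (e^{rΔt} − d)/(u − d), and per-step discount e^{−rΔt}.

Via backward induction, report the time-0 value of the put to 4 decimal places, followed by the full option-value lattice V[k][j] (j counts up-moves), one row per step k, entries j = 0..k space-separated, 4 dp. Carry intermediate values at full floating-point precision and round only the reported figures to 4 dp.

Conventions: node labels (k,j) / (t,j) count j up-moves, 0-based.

price = 4.5681
tree:
4.5681
7.5425 2.0209
11.9896 3.7426 0.5392
18.1509 6.7430 1.1632 0.0000
24.2294 11.6757 2.5092 0.0000 0.0000
29.9355 18.1509 5.4126 0.0000 0.0000 0.0000
35.2920 24.2294 11.6757 0.0000 0.0000 0.0000 0.0000

Δt=0.09150  u=1.06526  d=0.93874  q=0.53353  discount=0.99380
step 6 (expiry): payoffs max(K−S,0) = 35.2920 24.2294 11.6757 0.0000 0.0000 0.0000 0.0000
k=5: (k=5,j=0): S=87.4345, K−S=29.9355, hold=29.2075 ⇒ V=29.9355 exercise | (k=5,j=1): S=99.2191, K−S=18.1509, hold=17.4229 ⇒ V=18.1509 exercise | (k=5,j=2): S=112.5921, K−S=4.7779, hold=5.4126 ⇒ V=5.4126 continue | (k=5,j=3): S=127.7675, K−S=0.0000, hold=0.0000 ⇒ V=0.0000 continue | (k=5,j=4): S=144.9882, K−S=0.0000, hold=0.0000 ⇒ V=0.0000 continue | (k=5,j=5): S=164.5301, K−S=0.0000, hold=0.0000 ⇒ V=0.0000 continue
k=4: (k=4,j=0): S=93.1406, K−S=24.2294, hold=23.5014 ⇒ V=24.2294 exercise | (k=4,j=1): S=105.6943, K−S=11.6757, hold=11.2842 ⇒ V=11.6757 exercise | (k=4,j=2): S=119.9400, K−S=0.0000, hold=2.5092 ⇒ V=2.5092 continue | (k=4,j=3): S=136.1058, K−S=0.0000, hold=0.0000 ⇒ V=0.0000 continue | (k=4,j=4): S=154.4504, K−S=0.0000, hold=0.0000 ⇒ V=0.0000 continue
k=3: (k=3,j=0): S=99.2191, K−S=18.1509, hold=17.4229 ⇒ V=18.1509 exercise | (k=3,j=1): S=112.5921, K−S=4.7779, hold=6.7430 ⇒ V=6.7430 continue | (k=3,j=2): S=127.7675, K−S=0.0000, hold=1.1632 ⇒ V=1.1632 continue | (k=3,j=3): S=144.9882, K−S=0.0000, hold=0.0000 ⇒ V=0.0000 continue
k=2: (k=2,j=0): S=105.6943, K−S=11.6757, hold=11.9896 ⇒ V=11.9896 continue | (k=2,j=1): S=119.9400, K−S=0.0000, hold=3.7426 ⇒ V=3.7426 continue | (k=2,j=2): S=136.1058, K−S=0.0000, hold=0.5392 ⇒ V=0.5392 continue
k=1: (k=1,j=0): S=112.5921, K−S=4.7779, hold=7.5425 ⇒ V=7.5425 continue | (k=1,j=1): S=127.7675, K−S=0.0000, hold=2.0209 ⇒ V=2.0209 continue
k=0: (k=0,j=0): S=119.9400, K−S=0.0000, hold=4.5681 ⇒ V=4.5681 continue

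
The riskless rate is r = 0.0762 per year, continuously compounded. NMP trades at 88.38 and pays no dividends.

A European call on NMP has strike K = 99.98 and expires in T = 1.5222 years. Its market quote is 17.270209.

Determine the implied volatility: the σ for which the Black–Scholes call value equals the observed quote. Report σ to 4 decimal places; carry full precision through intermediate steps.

At σ = 0.4072 the Black–Scholes value reproduces the quote:
σ√T = 0.4072·√1.5222 = 0.502393
d₁ = (ln(S/K) + (r+σ²/2)T) / (σ√T) = (ln(88.38/99.98) + (0.0762+0.4072²/2)·1.5222) / 0.502393 = (-0.123324 + 0.242191) / 0.502393 = 0.236601
d₂ = d₁ − σ√T = 0.236601 − 0.502393 = -0.265792
e^{−rT} = 0.890483
N(d₁) = 0.593517,  N(d₂) = 0.395200
V = S·N(d₁) − K·e^{−rT}·N(d₂) = 52.455008 − 35.184799 = 17.270209 (the quoted price), and the Black–Scholes price is strictly increasing in σ, so σ is unique

sigma = 0.4072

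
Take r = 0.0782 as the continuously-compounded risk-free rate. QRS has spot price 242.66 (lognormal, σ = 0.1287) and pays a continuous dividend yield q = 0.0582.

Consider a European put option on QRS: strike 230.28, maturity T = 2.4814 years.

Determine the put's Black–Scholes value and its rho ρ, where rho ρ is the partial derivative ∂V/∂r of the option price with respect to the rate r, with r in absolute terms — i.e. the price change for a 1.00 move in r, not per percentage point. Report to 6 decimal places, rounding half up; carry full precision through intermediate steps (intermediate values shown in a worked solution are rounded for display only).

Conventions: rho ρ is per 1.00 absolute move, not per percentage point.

price = 7.944070
ρ = -161.870717

σ√T = 0.1287·√2.4814 = 0.202734
d₁ = (ln(S/K) + (r−q+σ²/2)T) / (σ√T) = (ln(242.66/230.28) + (0.0782−0.0582+0.1287²/2)·2.4814) / 0.202734 = (0.052365 + 0.070179) / 0.202734 = 0.604456
d₂ = d₁ − σ√T = 0.604456 − 0.202734 = 0.401722
e^{−rT} = 0.823620
e^{−qT} = 0.865526
N(−d₁) = 0.272770,  N(−d₂) = 0.343944
Put price V = K·e^{−rT}·N(−d₂) − S·e^{−qT}·N(−d₁) = 65.233625 − 57.289555 = 7.944070
ρ = −K·T·e^{−rT}·N(−d₂) = -161.870717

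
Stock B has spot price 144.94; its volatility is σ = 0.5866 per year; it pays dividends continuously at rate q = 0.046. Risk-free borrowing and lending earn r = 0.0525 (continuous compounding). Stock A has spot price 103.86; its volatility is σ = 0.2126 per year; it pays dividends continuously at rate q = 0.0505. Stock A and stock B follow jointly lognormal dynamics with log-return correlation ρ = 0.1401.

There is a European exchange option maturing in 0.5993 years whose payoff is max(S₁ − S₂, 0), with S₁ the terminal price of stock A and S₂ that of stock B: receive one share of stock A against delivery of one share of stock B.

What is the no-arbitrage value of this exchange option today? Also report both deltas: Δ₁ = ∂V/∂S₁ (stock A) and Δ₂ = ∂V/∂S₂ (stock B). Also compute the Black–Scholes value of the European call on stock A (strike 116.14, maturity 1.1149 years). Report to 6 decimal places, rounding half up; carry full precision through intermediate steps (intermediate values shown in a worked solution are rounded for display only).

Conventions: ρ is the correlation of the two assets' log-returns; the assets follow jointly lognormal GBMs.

σ_eff = √(σ₁² + σ₂² − 2ρσ₁σ₂) = √(0.2126² + 0.5866² − 2·0.1401·0.2126·0.5866) = 0.595277
d₁ = (ln(S₁/S₂) + (q₂ − q₁ + σ_eff²/2)T) / (σ_eff√T) = (ln(103.86/144.94) + (0.046 − 0.0505 + 0.177177)·0.5993) / 0.460830 = -0.498645
d₂ = d₁ − σ_eff√T = -0.498645 − 0.460830 = -0.959475
N(d₁) = 0.309015,  N(d₂) = 0.168660
V = S₁·e^{−q₁T}·N(d₁) − S₂·e^{−q₂T}·N(d₂) = 31.137506 − 23.780836 = 7.356670
Δ₁ = e^{−q₁T}·N(d₁) = 0.299803;  Δ₂ = −e^{−q₂T}·N(d₂) = -0.164074
[vanilla: stock A call K=116.14]
σ√T = 0.2126·√1.1149 = 0.224482
d₁ = (ln(S/K) + (r−q+σ²/2)T) / (σ√T) = (ln(103.86/116.14) + (0.0525−0.0505+0.2126²/2)·1.1149) / 0.224482 = (-0.111753 + 0.027426) / 0.224482 = -0.375650
d₂ = d₁ − σ√T = -0.375650 − 0.224482 = -0.600132
e^{−rT} = 0.943148
e^{−qT} = 0.945253
N(d₁) = 0.353588,  N(d₂) = 0.274209
price = S·e^{−qT}·N(d₁) − K·e^{−rT}·N(d₂) = 34.713191 − 30.036092 = 4.677099

exchange price = 7.356670
Δ1 = 0.299803
Δ2 = -0.164074
price(stock A call K=116.14) = 4.677099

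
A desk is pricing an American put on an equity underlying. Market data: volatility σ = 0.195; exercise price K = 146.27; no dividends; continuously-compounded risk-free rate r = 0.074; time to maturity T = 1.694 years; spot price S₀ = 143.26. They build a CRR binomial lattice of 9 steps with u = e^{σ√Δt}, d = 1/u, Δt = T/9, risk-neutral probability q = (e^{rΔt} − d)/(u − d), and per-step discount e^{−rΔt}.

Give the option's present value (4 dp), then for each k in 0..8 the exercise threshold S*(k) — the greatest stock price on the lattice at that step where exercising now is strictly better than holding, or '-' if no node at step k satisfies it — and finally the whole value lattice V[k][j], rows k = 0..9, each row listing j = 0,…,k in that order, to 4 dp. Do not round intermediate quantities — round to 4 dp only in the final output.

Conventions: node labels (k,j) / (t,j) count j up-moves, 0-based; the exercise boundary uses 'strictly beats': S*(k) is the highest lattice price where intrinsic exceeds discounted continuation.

price = 10.1475
boundary = - - 120.9602 111.1479 120.9602 111.1479 120.9602 131.6387 120.9602
tree:
10.1475
16.2519 5.6367
25.3098 9.5886 2.6933
35.1221 15.8406 4.9488 1.0002
44.1385 25.3098 8.8460 2.0308 0.2208
52.4234 35.1221 15.2829 4.0433 0.5109 0.0000
60.0363 44.1385 25.3098 7.8391 1.1819 0.0000 0.0000
67.0316 52.4234 35.1221 14.6313 2.7341 0.0000 0.0000 0.0000
73.4594 60.0363 44.1385 25.3098 6.3248 0.0000 0.0000 0.0000 0.0000
79.3658 67.0316 52.4234 35.1221 14.6313 0.0000 0.0000 0.0000 0.0000 0.0000

Δt=0.18822  u=1.08828  d=0.91888  q=0.56166  discount=0.98617
step 9 (expiry): payoffs max(K−S,0) = 79.3658 67.0316 52.4234 35.1221 14.6313 0.0000 0.0000 0.0000 0.0000 0.0000
step 8: (k=8,j=0): S=72.8106, K−S=73.4594, hold=71.4362 ⇒ V=73.4594 exercise | (k=8,j=1): S=86.2337, K−S=60.0363, hold=58.0131 ⇒ V=60.0363 exercise | (k=8,j=2): S=102.1315, K−S=44.1385, hold=42.1153 ⇒ V=44.1385 exercise | (k=8,j=3): S=120.9602, K−S=25.3098, hold=23.2866 ⇒ V=25.3098 exercise | (k=8,j=4): S=143.2600, K−S=3.0100, hold=6.3248 ⇒ V=6.3248 continue | (k=8,j=5): S=169.6710, K−S=0.0000, hold=0.0000 ⇒ V=0.0000 continue | (k=8,j=6): S=200.9510, K−S=0.0000, hold=0.0000 ⇒ V=0.0000 continue | (k=8,j=7): S=237.9977, K−S=0.0000, hold=0.0000 ⇒ V=0.0000 continue | (k=8,j=8): S=281.8741, K−S=0.0000, hold=0.0000 ⇒ V=0.0000 continue  boundary S*=120.9602
step 7: (k=7,j=0): S=79.2384, K−S=67.0316, hold=65.0084 ⇒ V=67.0316 exercise | (k=7,j=1): S=93.8466, K−S=52.4234, hold=50.4002 ⇒ V=52.4234 exercise | (k=7,j=2): S=111.1479, K−S=35.1221, hold=33.0990 ⇒ V=35.1221 exercise | (k=7,j=3): S=131.6387, K−S=14.6313, hold=14.4441 ⇒ V=14.6313 exercise | (k=7,j=4): S=155.9072, K−S=0.0000, hold=2.7341 ⇒ V=2.7341 continue | (k=7,j=5): S=184.6498, K−S=0.0000, hold=0.0000 ⇒ V=0.0000 continue | (k=7,j=6): S=218.6912, K−S=0.0000, hold=0.0000 ⇒ V=0.0000 continue | (k=7,j=7): S=259.0085, K−S=0.0000, hold=0.0000 ⇒ V=0.0000 continue  boundary S*=131.6387
step 6: (k=6,j=0): S=86.2337, K−S=60.0363, hold=58.0131 ⇒ V=60.0363 exercise | (k=6,j=1): S=102.1315, K−S=44.1385, hold=42.1153 ⇒ V=44.1385 exercise | (k=6,j=2): S=120.9602, K−S=25.3098, hold=23.2866 ⇒ V=25.3098 exercise | (k=6,j=3): S=143.2600, K−S=3.0100, hold=7.8391 ⇒ V=7.8391 continue | (k=6,j=4): S=169.6710, K−S=0.0000, hold=1.1819 ⇒ V=1.1819 continue | (k=6,j=5): S=200.9510, K−S=0.0000, hold=0.0000 ⇒ V=0.0000 continue | (k=6,j=6): S=237.9977, K−S=0.0000, hold=0.0000 ⇒ V=0.0000 continue  boundary S*=120.9602
step 5: (k=5,j=0): S=93.8466, K−S=52.4234, hold=50.4002 ⇒ V=52.4234 exercise | (k=5,j=1): S=111.1479, K−S=35.1221, hold=33.0990 ⇒ V=35.1221 exercise | (k=5,j=2): S=131.6387, K−S=14.6313, hold=15.2829 ⇒ V=15.2829 continue | (k=5,j=3): S=155.9072, K−S=0.0000, hold=4.0433 ⇒ V=4.0433 continue | (k=5,j=4): S=184.6498, K−S=0.0000, hold=0.5109 ⇒ V=0.5109 continue | (k=5,j=5): S=218.6912, K−S=0.0000, hold=0.0000 ⇒ V=0.0000 continue  boundary S*=111.1479
step 4: (k=4,j=0): S=102.1315, K−S=44.1385, hold=42.1153 ⇒ V=44.1385 exercise | (k=4,j=1): S=120.9602, K−S=25.3098, hold=23.6476 ⇒ V=25.3098 exercise | (k=4,j=2): S=143.2600, K−S=3.0100, hold=8.8460 ⇒ V=8.8460 continue | (k=4,j=3): S=169.6710, K−S=0.0000, hold=2.0308 ⇒ V=2.0308 continue | (k=4,j=4): S=200.9510, K−S=0.0000, hold=0.2208 ⇒ V=0.2208 continue  boundary S*=120.9602
step 3: (k=3,j=0): S=111.1479, K−S=35.1221, hold=33.0990 ⇒ V=35.1221 exercise | (k=3,j=1): S=131.6387, K−S=14.6313, hold=15.8406 ⇒ V=15.8406 continue | (k=3,j=2): S=155.9072, K−S=0.0000, hold=4.9488 ⇒ V=4.9488 continue | (k=3,j=3): S=184.6498, K−S=0.0000, hold=1.0002 ⇒ V=1.0002 continue  boundary S*=111.1479
step 2: (k=2,j=0): S=120.9602, K−S=25.3098, hold=23.9565 ⇒ V=25.3098 exercise | (k=2,j=1): S=143.2600, K−S=3.0100, hold=9.5886 ⇒ V=9.5886 continue | (k=2,j=2): S=169.6710, K−S=0.0000, hold=2.6933 ⇒ V=2.6933 continue  boundary S*=120.9602
step 1: (k=1,j=0): S=131.6387, K−S=14.6313, hold=16.2519 ⇒ V=16.2519 continue | (k=1,j=1): S=155.9072, K−S=0.0000, hold=5.6367 ⇒ V=5.6367 continue  boundary S*=-
step 0: (k=0,j=0): S=143.2600, K−S=3.0100, hold=10.1475 ⇒ V=10.1475 continue  boundary S*=-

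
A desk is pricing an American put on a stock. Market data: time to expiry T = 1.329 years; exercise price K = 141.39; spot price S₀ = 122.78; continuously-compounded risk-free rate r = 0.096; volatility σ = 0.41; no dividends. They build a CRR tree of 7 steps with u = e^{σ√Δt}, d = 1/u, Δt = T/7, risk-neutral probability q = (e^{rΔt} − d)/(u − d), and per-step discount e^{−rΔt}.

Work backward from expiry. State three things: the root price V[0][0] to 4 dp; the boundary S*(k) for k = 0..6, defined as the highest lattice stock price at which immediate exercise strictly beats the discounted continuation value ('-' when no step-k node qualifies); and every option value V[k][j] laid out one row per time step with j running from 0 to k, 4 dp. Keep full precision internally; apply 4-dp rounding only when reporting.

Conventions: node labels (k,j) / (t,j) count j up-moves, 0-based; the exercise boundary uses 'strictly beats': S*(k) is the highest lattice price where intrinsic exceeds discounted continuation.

price = 27.1627
boundary = - - 85.8927 102.6933 85.8927 102.6933 85.8927
tree:
27.1627
39.5417 16.0954
55.4973 25.4413 7.5797
69.5493 38.6967 13.4581 2.1310
81.3024 55.4973 23.2636 4.3990 0.0000
91.1327 69.5493 38.6967 9.0809 0.0000 0.0000
99.3548 81.3024 55.4973 18.7457 0.0000 0.0000 0.0000
106.2317 91.1327 69.5493 38.6967 0.0000 0.0000 0.0000 0.0000

params: Δt=0.18986 u=1.19560 d=0.83640 q=0.50666 e^(-rΔt)=0.98194
t_7 payoffs: 106.2317 91.1327 69.5493 38.6967 0.0000 0.0000 0.0000 0.0000
t_6: node(6,0) S=42.0352 payoff=99.3548 vs cont=96.8011 → 99.3548 [stop]  node(6,1) S=60.0876 payoff=81.3024 vs cont=78.7487 → 81.3024 [stop]  node(6,2) S=85.8927 payoff=55.4973 vs cont=52.9436 → 55.4973 [stop]  node(6,3) S=122.7800 payoff=18.6100 vs cont=18.7457 → 18.7457 [wait]  node(6,4) S=175.5088 payoff=0.0000 vs cont=0.0000 → 0.0000 [wait]  node(6,5) S=250.8825 payoff=0.0000 vs cont=0.0000 → 0.0000 [wait]  node(6,6) S=358.6260 payoff=0.0000 vs cont=0.0000 → 0.0000 [wait]  ⇒ S*(6)=85.8927
t_5: node(5,0) S=50.2573 payoff=91.1327 vs cont=88.5790 → 91.1327 [stop]  node(5,1) S=71.8407 payoff=69.5493 vs cont=66.9956 → 69.5493 [stop]  node(5,2) S=102.6933 payoff=38.6967 vs cont=36.2106 → 38.6967 [stop]  node(5,3) S=146.7957 payoff=0.0000 vs cont=9.0809 → 9.0809 [wait]  node(5,4) S=209.8383 payoff=0.0000 vs cont=0.0000 → 0.0000 [wait]  node(5,5) S=299.9550 payoff=0.0000 vs cont=0.0000 → 0.0000 [wait]  ⇒ S*(5)=102.6933
t_4: node(4,0) S=60.0876 payoff=81.3024 vs cont=78.7487 → 81.3024 [stop]  node(4,1) S=85.8927 payoff=55.4973 vs cont=52.9436 → 55.4973 [stop]  node(4,2) S=122.7800 payoff=18.6100 vs cont=23.2636 → 23.2636 [wait]  node(4,3) S=175.5088 payoff=0.0000 vs cont=4.3990 → 4.3990 [wait]  node(4,4) S=250.8825 payoff=0.0000 vs cont=0.0000 → 0.0000 [wait]  ⇒ S*(4)=85.8927
t_3: node(3,0) S=71.8407 payoff=69.5493 vs cont=66.9956 → 69.5493 [stop]  node(3,1) S=102.6933 payoff=38.6967 vs cont=38.4583 → 38.6967 [stop]  node(3,2) S=146.7957 payoff=0.0000 vs cont=13.4581 → 13.4581 [wait]  node(3,3) S=209.8383 payoff=0.0000 vs cont=2.1310 → 2.1310 [wait]  ⇒ S*(3)=102.6933
t_2: node(2,0) S=85.8927 payoff=55.4973 vs cont=52.9436 → 55.4973 [stop]  node(2,1) S=122.7800 payoff=18.6100 vs cont=25.4413 → 25.4413 [wait]  node(2,2) S=175.5088 payoff=0.0000 vs cont=7.5797 → 7.5797 [wait]  ⇒ S*(2)=85.8927
t_1: node(1,0) S=102.6933 payoff=38.6967 vs cont=39.5417 → 39.5417 [wait]  node(1,1) S=146.7957 payoff=0.0000 vs cont=16.0954 → 16.0954 [wait]  ⇒ S*(1)=-
t_0: node(0,0) S=122.7800 payoff=18.6100 vs cont=27.1627 → 27.1627 [wait]  ⇒ S*(0)=-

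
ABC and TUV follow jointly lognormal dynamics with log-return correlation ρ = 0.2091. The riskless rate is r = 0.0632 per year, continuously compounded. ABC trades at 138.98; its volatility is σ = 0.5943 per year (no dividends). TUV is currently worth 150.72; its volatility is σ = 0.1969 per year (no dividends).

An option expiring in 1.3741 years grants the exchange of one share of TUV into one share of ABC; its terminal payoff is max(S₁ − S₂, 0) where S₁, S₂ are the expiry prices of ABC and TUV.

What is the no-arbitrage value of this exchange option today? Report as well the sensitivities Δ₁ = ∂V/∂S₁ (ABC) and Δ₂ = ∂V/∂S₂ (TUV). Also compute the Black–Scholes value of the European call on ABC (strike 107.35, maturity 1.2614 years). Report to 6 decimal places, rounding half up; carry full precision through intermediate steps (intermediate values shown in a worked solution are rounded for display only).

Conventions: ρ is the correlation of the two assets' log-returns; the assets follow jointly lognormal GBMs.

exchange price = 33.298378
Δ1 = 0.589072
Δ2 = -0.322258
price(ABC call K=107.35) = 54.769802

σ_eff = √(σ₁² + σ₂² − 2ρσ₁σ₂) = √(0.5943² + 0.1969² − 2·0.2091·0.5943·0.1969) = 0.585684
d₁ = (ln(S₁/S₂) + (q₂ − q₁ + σ_eff²/2)T) / (σ_eff√T) = (ln(138.98/150.72) + (0.0 − 0.0 + 0.171513)·1.3741) / 0.686550 = 0.225157
d₂ = d₁ − σ_eff√T = 0.225157 − 0.686550 = -0.461393
N(d₁) = 0.589072,  N(d₂) = 0.322258
V = S₁·e^{−q₁T}·N(d₁) − S₂·e^{−q₂T}·N(d₂) = 81.869163 − 48.570785 = 33.298378
Δ₁ = e^{−q₁T}·N(d₁) = 0.589072;  Δ₂ = −e^{−q₂T}·N(d₂) = -0.322258
[vanilla: ABC call K=107.35]
σ√T = 0.5943·√1.2614 = 0.667471
d₁ = (ln(S/K) + (r+σ²/2)T) / (σ√T) = (ln(138.98/107.35) + (0.0632+0.5943²/2)·1.2614) / 0.667471 = (0.258236 + 0.302479) / 0.667471 = 0.840059
d₂ = d₁ − σ√T = 0.840059 − 0.667471 = 0.172588
e^{−rT} = 0.923374
N(d₁) = 0.799562,  N(d₂) = 0.568512
price = S·N(d₁) − K·e^{−rT}·N(d₂) = 111.123164 − 56.353361 = 54.769802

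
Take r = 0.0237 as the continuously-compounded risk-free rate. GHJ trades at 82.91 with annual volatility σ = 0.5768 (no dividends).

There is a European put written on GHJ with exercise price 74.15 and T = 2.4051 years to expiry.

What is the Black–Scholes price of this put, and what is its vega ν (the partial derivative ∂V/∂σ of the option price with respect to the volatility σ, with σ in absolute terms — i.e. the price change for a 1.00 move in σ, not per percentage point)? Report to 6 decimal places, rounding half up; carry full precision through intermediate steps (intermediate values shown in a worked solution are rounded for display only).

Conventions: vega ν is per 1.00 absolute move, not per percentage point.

σ√T = 0.5768·√2.4051 = 0.894524
d₁ = (ln(S/K) + (r+σ²/2)T) / (σ√T) = (ln(82.91/74.15) + (0.0237+0.5768²/2)·2.4051) / 0.894524 = (0.111666 + 0.457087) / 0.894524 = 0.635816
d₂ = d₁ − σ√T = 0.635816 − 0.894524 = -0.258707
e^{−rT} = 0.944593
N(−d₁) = 0.262448,  N(−d₂) = 0.602069
Put price V = K·e^{−rT}·N(−d₂) − S·N(−d₁) = 42.169901 − 21.759569 = 20.410332
φ(d₁) = (1/√(2π))·e^{−d₁²/2} = 0.325931
ν = S·φ(d₁)·√T = 41.908207

price = 20.410332
ν = 41.908207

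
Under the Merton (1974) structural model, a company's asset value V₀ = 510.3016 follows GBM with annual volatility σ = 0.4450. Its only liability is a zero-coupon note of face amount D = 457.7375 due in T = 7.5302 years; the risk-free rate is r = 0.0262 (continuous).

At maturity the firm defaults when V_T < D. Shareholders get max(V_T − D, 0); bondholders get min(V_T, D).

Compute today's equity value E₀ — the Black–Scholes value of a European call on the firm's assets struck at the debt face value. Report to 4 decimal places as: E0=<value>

Apply the equity-as-call identities (strike 457.7375, horizon 7.5302 years):
d₁ = [ln(V₀/D) + (r + σ²/2)T] / (σ√T)
   = [ln(510.3016/457.7375) + (0.0262 + 0.5·0.4450²)·7.5302] / (0.4450·√7.5302)
   = [0.108706 + 0.942875] / 1.221134 = 0.861151
d₂ = d₁ − σ√T = 0.861151 − 1.221134 = -0.359982
N(d₁) = 0.805423,  N(d₂) = 0.359430,  e^(−rT) = 0.820952
E₀ = V₀·N(d₁) − D·e^(−rT)·N(d₂)
   = 510.3016·0.805423 − 457.7375·0.820952·0.359430 = 275.941717

E0=275.9417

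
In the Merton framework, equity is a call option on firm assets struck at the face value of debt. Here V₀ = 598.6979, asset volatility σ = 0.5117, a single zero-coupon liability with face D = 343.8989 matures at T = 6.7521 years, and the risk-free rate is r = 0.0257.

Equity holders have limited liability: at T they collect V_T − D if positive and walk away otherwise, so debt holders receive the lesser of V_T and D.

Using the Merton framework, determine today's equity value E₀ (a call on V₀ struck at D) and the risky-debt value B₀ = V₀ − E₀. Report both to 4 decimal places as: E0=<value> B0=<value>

E0=400.1719 B0=198.5260

Apply the equity-as-call identities (strike 343.8989, horizon 6.7521 years):
d₁ = [ln(V₀/D) + (r + σ²/2)T] / (σ√T)
   = [ln(598.6979/343.8989) + (0.0257 + 0.5·0.5117²)·6.7521] / (0.5117·√6.7521)
   = [0.554409 + 1.057503] / 1.329642 = 1.212290
d₂ = d₁ − σ√T = 1.212290 − 1.329642 = -0.117352
N(d₁) = 0.887299,  N(d₂) = 0.453291,  e^(−rT) = 0.840693
E₀ = V₀·N(d₁) − D·e^(−rT)·N(d₂)
   = 598.6979·0.887299 − 343.8989·0.840693·0.453291 = 400.171932
B₀ = V₀ − E₀ = 598.6979 − 400.171932 = 198.525968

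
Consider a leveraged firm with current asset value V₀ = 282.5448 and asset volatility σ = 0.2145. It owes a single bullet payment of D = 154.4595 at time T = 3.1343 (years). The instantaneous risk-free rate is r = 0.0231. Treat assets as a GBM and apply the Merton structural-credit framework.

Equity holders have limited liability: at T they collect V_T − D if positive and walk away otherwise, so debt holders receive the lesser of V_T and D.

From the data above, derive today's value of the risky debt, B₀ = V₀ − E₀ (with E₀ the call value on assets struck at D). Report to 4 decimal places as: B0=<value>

B0=142.5413

Equity is a call on the firm's assets struck at D = 154.4595:
d₁ = [ln(V₀/D) + (r + σ²/2)T] / (σ√T)
   = [ln(282.5448/154.4595) + (0.0231 + 0.5·0.2145²)·3.1343] / (0.2145·√3.1343)
   = [0.603905 + 0.144507] / 0.379750 = 1.970804
d₂ = d₁ − σ√T = 1.970804 − 0.379750 = 1.591054
N(d₁) = 0.975627,  N(d₂) = 0.944201,  e^(−rT) = 0.930157
E₀ = V₀·N(d₁) − D·e^(−rT)·N(d₂)
   = 282.5448·0.975627 − 154.4595·0.930157·0.944201 = 140.003454
B₀ = V₀ − E₀ = 282.5448 − 140.003454 = 142.541346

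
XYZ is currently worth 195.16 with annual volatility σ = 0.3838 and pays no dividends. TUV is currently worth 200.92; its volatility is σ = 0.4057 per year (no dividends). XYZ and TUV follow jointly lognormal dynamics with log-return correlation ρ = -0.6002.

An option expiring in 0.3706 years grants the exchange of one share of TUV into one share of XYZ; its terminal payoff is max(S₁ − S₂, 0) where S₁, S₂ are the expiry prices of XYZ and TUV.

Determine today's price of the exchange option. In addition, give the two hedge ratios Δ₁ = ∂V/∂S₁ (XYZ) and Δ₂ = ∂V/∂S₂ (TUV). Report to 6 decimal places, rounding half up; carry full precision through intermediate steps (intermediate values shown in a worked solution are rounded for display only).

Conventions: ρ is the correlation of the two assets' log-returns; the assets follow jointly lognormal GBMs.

exchange price = 30.905002
Δ1 = 0.558562
Δ2 = -0.388731

σ_eff = √(σ₁² + σ₂² − 2ρσ₁σ₂) = √(0.3838² + 0.4057² − 2·-0.6002·0.3838·0.4057) = 0.706262
d₁ = (ln(S₁/S₂) + (q₂ − q₁ + σ_eff²/2)T) / (σ_eff√T) = (ln(195.16/200.92) + (0.0 − 0.0 + 0.249403)·0.3706) / 0.429951 = 0.147323
d₂ = d₁ − σ_eff√T = 0.147323 − 0.429951 = -0.282628
N(d₁) = 0.558562,  N(d₂) = 0.388731
V = S₁·e^{−q₁T}·N(d₁) − S₂·e^{−q₂T}·N(d₂) = 109.008874 − 78.103872 = 30.905002
Key observation: pricing in TUV-units makes this a unit-strike call on the ratio S₁/S₂ — the risk-free rate cancels and cannot affect the value.
Δ₁ = e^{−q₁T}·N(d₁) = 0.558562;  Δ₂ = −e^{−q₂T}·N(d₂) = -0.388731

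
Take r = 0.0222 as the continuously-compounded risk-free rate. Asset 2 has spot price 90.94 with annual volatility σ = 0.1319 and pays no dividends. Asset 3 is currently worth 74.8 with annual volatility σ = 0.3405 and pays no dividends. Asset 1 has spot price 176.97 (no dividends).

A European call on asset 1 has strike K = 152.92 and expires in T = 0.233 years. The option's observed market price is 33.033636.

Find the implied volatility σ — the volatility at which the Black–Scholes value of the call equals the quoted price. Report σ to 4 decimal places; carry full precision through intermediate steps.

At σ = 0.5692 the Black–Scholes value reproduces the quote:
σ√T = 0.5692·√0.233 = 0.274753
d₁ = (ln(S/K) + (r+σ²/2)T) / (σ√T) = (ln(176.97/152.92) + (0.0222+0.5692²/2)·0.233) / 0.274753 = (0.146065 + 0.042917) / 0.274753 = 0.687827
d₂ = d₁ − σ√T = 0.687827 − 0.274753 = 0.413073
e^{−rT} = 0.994841
N(d₁) = 0.754219,  N(d₂) = 0.660224
V = S·N(d₁) − K·e^{−rT}·N(d₂) = 133.474137 − 100.440501 = 33.033636 (equal to the quote); since ∂V/∂σ > 0 for all σ, the implied volatility is unique

sigma = 0.5692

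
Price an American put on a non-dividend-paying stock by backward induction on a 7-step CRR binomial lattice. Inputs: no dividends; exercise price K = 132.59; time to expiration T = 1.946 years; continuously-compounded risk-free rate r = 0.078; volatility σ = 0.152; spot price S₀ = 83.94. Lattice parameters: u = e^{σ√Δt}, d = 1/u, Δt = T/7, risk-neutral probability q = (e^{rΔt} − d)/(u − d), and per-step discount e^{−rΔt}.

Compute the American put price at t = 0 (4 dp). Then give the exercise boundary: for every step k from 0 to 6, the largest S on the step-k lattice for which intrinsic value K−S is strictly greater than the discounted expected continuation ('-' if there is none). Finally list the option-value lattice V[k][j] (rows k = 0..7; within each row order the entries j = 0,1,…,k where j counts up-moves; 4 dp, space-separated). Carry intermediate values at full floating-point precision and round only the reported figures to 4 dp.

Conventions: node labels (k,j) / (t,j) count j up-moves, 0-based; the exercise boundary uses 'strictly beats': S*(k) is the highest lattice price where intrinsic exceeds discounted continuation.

price = 48.6500
boundary = 83.9400 90.9441 98.5327 106.7545 115.6623 106.7545 115.6623
tree:
48.6500
55.1147 41.6459
61.0815 48.6500 34.0573
66.5888 55.1147 41.6459 25.8355
71.6719 61.0815 48.6500 34.0573 16.9277
76.3636 66.5888 55.1147 41.6459 25.8355 7.9983
80.6939 71.6719 61.0815 48.6500 34.0573 16.9277 2.7301
84.6907 76.3636 66.5888 55.1147 41.6459 25.8355 7.2766 0.0000

Δt=0.27800, u=1.08344, d=0.92298, q=0.61659, disc=e^(-rΔt)=0.97855
k=7 terminal: V=max(K-S,0) → 84.6907 76.3636 66.5888 55.1147 41.6459 25.8355 7.2766 0.0000
k=6: j=0 S=51.8961 intr=80.6939 cont=77.8498 V=80.6939[EX]; j=1 S=60.9181 intr=71.6719 cont=68.8278 V=71.6719[EX]; j=2 S=71.5085 intr=61.0815 cont=58.2374 V=61.0815[EX]; j=3 S=83.9400 intr=48.6500 cont=45.8059 V=48.6500[EX]; j=4 S=98.5327 intr=34.0573 cont=31.2132 V=34.0573[EX]; j=5 S=115.6623 intr=16.9277 cont=14.0836 V=16.9277[EX]; j=6 S=135.7698 intr=0.0000 cont=2.7301 V=2.7301[hold]  S*(6)=115.6623
k=5: j=0 S=56.2264 intr=76.3636 cont=73.5194 V=76.3636[EX]; j=1 S=66.0012 intr=66.5888 cont=63.7447 V=66.5888[EX]; j=2 S=77.4753 intr=55.1147 cont=52.2706 V=55.1147[EX]; j=3 S=90.9441 intr=41.6459 cont=38.8017 V=41.6459[EX]; j=4 S=106.7545 intr=25.8355 cont=22.9914 V=25.8355[EX]; j=5 S=125.3134 intr=7.2766 cont=7.9983 V=7.9983[hold]  S*(5)=106.7545
k=4: j=0 S=60.9181 intr=71.6719 cont=68.8278 V=71.6719[EX]; j=1 S=71.5085 intr=61.0815 cont=58.2374 V=61.0815[EX]; j=2 S=83.9400 intr=48.6500 cont=45.8059 V=48.6500[EX]; j=3 S=98.5327 intr=34.0573 cont=31.2132 V=34.0573[EX]; j=4 S=115.6623 intr=16.9277 cont=14.5190 V=16.9277[EX]  S*(4)=115.6623
k=3: j=0 S=66.0012 intr=66.5888 cont=63.7447 V=66.5888[EX]; j=1 S=77.4753 intr=55.1147 cont=52.2706 V=55.1147[EX]; j=2 S=90.9441 intr=41.6459 cont=38.8017 V=41.6459[EX]; j=3 S=106.7545 intr=25.8355 cont=22.9914 V=25.8355[EX]  S*(3)=106.7545
k=2: j=0 S=71.5085 intr=61.0815 cont=58.2374 V=61.0815[EX]; j=1 S=83.9400 intr=48.6500 cont=45.8059 V=48.6500[EX]; j=2 S=98.5327 intr=34.0573 cont=31.2132 V=34.0573[EX]  S*(2)=98.5327
k=1: j=0 S=77.4753 intr=55.1147 cont=52.2706 V=55.1147[EX]; j=1 S=90.9441 intr=41.6459 cont=38.8017 V=41.6459[EX]  S*(1)=90.9441
k=0: j=0 S=83.9400 intr=48.6500 cont=45.8059 V=48.6500[EX]  S*(0)=83.9400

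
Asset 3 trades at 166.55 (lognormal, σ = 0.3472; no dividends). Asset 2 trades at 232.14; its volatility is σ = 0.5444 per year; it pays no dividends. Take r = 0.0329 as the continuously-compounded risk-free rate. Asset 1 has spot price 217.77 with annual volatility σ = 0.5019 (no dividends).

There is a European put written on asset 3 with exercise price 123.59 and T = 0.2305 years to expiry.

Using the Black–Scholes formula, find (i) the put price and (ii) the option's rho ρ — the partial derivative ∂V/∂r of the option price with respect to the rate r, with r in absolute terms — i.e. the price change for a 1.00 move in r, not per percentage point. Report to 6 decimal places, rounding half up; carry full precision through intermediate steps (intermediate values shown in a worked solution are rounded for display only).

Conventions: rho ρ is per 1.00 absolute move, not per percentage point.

σ√T = 0.3472·√0.2305 = 0.166692
d₁ = (ln(S/K) + (r+σ²/2)T) / (σ√T) = (ln(166.55/123.59) + (0.0329+0.3472²/2)·0.2305) / 0.166692 = (0.298326 + 0.021477) / 0.166692 = 1.918522
d₂ = d₁ − σ√T = 1.918522 − 0.166692 = 1.751829
e^{−rT} = 0.992445
N(−d₁) = 0.027522,  N(−d₂) = 0.039902
Put price V = K·e^{−rT}·N(−d₂) − S·N(−d₁) = 4.894179 − 4.583864 = 0.310315
ρ = −K·T·e^{−rT}·N(−d₂) = -1.128108

price = 0.310315
ρ = -1.128108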